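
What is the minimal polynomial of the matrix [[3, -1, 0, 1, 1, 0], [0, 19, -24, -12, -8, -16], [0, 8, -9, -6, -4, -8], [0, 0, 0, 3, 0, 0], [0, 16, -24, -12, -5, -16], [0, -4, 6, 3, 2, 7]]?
The characteristic polynomial factors as (x - 3)^6. The minimal polynomial is ∏(x - λ)^{k_λ} where k_λ is the size of the largest Jordan block at λ.

For λ = 3: rank(A - 3I) = 2, and the largest Jordan block has size 2 (the smallest k with rank((A - 3I)^k) = rank((A - 3I)^(k+1))).

So m_A(x) = (x - 3)^2.

m_A(x) = (x - 3)^2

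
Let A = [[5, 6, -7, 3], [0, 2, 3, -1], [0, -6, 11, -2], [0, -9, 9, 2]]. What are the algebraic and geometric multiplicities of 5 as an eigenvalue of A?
algebraic multiplicity 4, geometric multiplicity 2

The characteristic polynomial is (x - 5)^4, so the factor x - 5 appears with exponent 4: the algebraic multiplicity is 4.

rank(A - 5I) = 2, so the eigenspace has dimension 4 - 2 = 2: the geometric multiplicity is 2.

Since 2 < 4, A is not diagonalizable.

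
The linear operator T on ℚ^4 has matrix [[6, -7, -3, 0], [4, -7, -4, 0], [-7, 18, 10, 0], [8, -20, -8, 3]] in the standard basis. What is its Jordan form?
The characteristic polynomial is det(xI - A) = (x - 3)^4, so the eigenvalues are 3 (algebraic multiplicity 4).

For λ = 3: rank(A - 3I) = 2, rank((A - 3I)^2) = 1, rank((A - 3I)^3) = 0. The eigenspace has dimension 4 - 2 = 2, so there are 2 Jordan blocks; the rank sequence gives block sizes [3, 1].

Assembling the blocks gives the Jordan form J above.

J = [[3, 1, 0, 0], [0, 3, 1, 0], [0, 0, 3, 0], [0, 0, 0, 3]]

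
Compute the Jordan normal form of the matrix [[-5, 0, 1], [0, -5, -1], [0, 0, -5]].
J = [[-5, 1, 0], [0, -5, 0], [0, 0, -5]]

The characteristic polynomial is det(xI - A) = (x + 5)^3, so the eigenvalues are -5 (algebraic multiplicity 3).

For λ = -5: rank(A + 5I) = 1, rank((A + 5I)^2) = 0. The eigenspace has dimension 3 - 1 = 2, so there are 2 Jordan blocks; the rank sequence gives block sizes [2, 1].

Assembling the blocks gives the Jordan form J above.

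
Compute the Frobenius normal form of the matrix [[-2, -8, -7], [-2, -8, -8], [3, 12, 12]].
R = [[0, 0, 0], [1, 0, 3], [0, 1, 2]]

The invariant factors of A (the non-unit diagonal entries of the Smith normal form of xI - A over ℚ[x]) are x(x - 3)(x + 1), each dividing the next. The characteristic polynomial is their product, x(x - 3)(x + 1).

The rational canonical form is the block-diagonal matrix of companion matrices C(f_i):
R = [[0, 0, 0], [1, 0, 3], [0, 1, 2]].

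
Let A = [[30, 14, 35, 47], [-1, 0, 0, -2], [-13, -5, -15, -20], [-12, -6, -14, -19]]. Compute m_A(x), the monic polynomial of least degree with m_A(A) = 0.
The characteristic polynomial factors as (x + 1)^4. The minimal polynomial is ∏(x - λ)^{k_λ} where k_λ is the size of the largest Jordan block at λ.

For λ = -1: rank(A + I) = 2, and the largest Jordan block has size 3 (the smallest k with rank((A + I)^k) = rank((A + I)^(k+1))).

So m_A(x) = (x + 1)^3.

m_A(x) = (x + 1)^3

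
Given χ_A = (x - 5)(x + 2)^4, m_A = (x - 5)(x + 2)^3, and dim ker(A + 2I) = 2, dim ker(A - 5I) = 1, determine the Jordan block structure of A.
Jordan blocks: (-2, 3), (-2, 1), (5, 1)

λ = -2: algebraic multiplicity 4 (exponent in χ_A), largest block size 3 (exponent in m_A), 2 blocks (geometric multiplicity). These force block sizes [3, 1].
λ = 5: algebraic multiplicity 1 (exponent in χ_A), largest block size 1 (exponent in m_A), 1 block (geometric multiplicity). This forces block sizes [1].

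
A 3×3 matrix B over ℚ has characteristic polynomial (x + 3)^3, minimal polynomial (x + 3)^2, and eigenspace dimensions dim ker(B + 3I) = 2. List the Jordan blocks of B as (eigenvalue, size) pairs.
Jordan blocks: (-3, 2), (-3, 1)

λ = -3: algebraic multiplicity 3 (exponent in χ_B), largest block size 2 (exponent in m_B), 2 blocks (geometric multiplicity). These force block sizes [2, 1].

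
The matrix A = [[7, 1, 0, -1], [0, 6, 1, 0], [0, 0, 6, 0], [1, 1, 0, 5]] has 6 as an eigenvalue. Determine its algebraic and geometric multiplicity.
algebraic multiplicity 4, geometric multiplicity 2

The characteristic polynomial is (x - 6)^4, so the factor x - 6 appears with exponent 4: the algebraic multiplicity is 4.

rank(A - 6I) = 2, so the eigenspace has dimension 4 - 2 = 2: the geometric multiplicity is 2.

Since 2 < 4, A is not diagonalizable.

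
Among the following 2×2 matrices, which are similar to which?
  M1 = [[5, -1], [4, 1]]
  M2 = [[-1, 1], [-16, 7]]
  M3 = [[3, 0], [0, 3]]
2 classes: {M1, M2}, {M3}

Characteristic polynomials: χ_{M1} = (x - 3)^2, χ_{M2} = (x - 3)^2, χ_{M3} = (x - 3)^2.

{M1, M2}: invariant factors (x - 3)^2.

{M3}: invariant factors x - 3, x - 3.

Matrices are similar if and only if their invariant-factor lists agree; the partition into similarity classes is {M1, M2}, {M3}.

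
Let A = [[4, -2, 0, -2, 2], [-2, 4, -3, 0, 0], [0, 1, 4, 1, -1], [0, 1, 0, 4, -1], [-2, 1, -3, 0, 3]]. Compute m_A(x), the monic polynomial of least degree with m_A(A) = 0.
m_A(x) = (x - 4)^3(x - 3)

The characteristic polynomial factors as (x - 4)^4(x - 3). The minimal polynomial is ∏(x - λ)^{k_λ} where k_λ is the size of the largest Jordan block at λ.

For λ = 3: rank(A - 3I) = 4, and the largest Jordan block has size 1 (the smallest k with rank((A - 3I)^k) = rank((A - 3I)^(k+1))).
For λ = 4: rank(A - 4I) = 3, and the largest Jordan block has size 3 (the smallest k with rank((A - 4I)^k) = rank((A - 4I)^(k+1))).

So m_A(x) = (x - 4)^3(x - 3).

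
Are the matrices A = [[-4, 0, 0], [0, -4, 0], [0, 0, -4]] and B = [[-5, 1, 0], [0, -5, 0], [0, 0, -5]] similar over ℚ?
No.

trace(A) = -12 but trace(B) = -15. The trace is a similarity invariant, so A and B are not similar.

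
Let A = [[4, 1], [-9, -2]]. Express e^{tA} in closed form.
e^{tA} = [[(3*t + 1)*e^{t}, t*e^{t}], [-9*t*e^{t}, (1 - 3*t)*e^{t}]]

A has Jordan form J = [[1, 1], [0, 1]] with A = PJP^{-1}, so e^{tA} = P e^{tJ} P^{-1}.

For a Jordan block J_k(λ), e^{tJ_k(λ)} = e^{λt} · (I + tN + t^2 N^2/2! + ... + t^{k-1} N^{k-1}/(k-1)!) where N is the nilpotent superdiagonal part.

Assembling the blocks and conjugating back gives the entries of e^{tA} as shown above.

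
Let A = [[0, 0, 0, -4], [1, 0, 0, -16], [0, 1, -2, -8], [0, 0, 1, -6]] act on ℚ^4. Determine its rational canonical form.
R = [[0, 0, 0, -4], [1, 0, 0, -16], [0, 1, 0, -20], [0, 0, 1, -8]]

The invariant factors of A (the non-unit diagonal entries of the Smith normal form of xI - A over ℚ[x]) are (x^2 + 4x + 2)^2, each dividing the next. The characteristic polynomial is their product, (x^2 + 4x + 2)^2.

The rational canonical form is the block-diagonal matrix of companion matrices C(f_i):
R = [[0, 0, 0, -4], [1, 0, 0, -16], [0, 1, 0, -20], [0, 0, 1, -8]].

Note the characteristic polynomial does not split into linear factors over ℚ, so A has no Jordan form over ℚ; the rational canonical form exists over any field.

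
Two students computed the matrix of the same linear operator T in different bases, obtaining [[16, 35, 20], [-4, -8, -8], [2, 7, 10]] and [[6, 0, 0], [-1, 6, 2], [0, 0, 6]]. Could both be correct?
Yes.

Two matrices over a field are similar if and only if they have the same invariant factors.

Both A and B have characteristic polynomial (x - 6)^3 and minimal polynomial (x - 6)^2. Computing further, both have invariant factors x - 6, (x - 6)^2. Hence A and B are similar.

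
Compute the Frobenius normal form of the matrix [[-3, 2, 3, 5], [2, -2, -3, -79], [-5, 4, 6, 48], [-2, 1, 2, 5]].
The invariant factors of A (the non-unit diagonal entries of the Smith normal form of xI - A over ℚ[x]) are (x^2 - 3x - 6)^2, each dividing the next. The characteristic polynomial is their product, (x^2 - 3x - 6)^2.

The rational canonical form is the block-diagonal matrix of companion matrices C(f_i):
R = [[0, 0, 0, -36], [1, 0, 0, -36], [0, 1, 0, 3], [0, 0, 1, 6]].

Note the characteristic polynomial does not split into linear factors over ℚ, so A has no Jordan form over ℚ; the rational canonical form exists over any field.

R = [[0, 0, 0, -36], [1, 0, 0, -36], [0, 1, 0, 3], [0, 0, 1, 6]]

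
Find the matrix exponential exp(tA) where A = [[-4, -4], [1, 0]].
e^{tA} = [[(1 - 2*t)*e^{-2*t}, -4*t*e^{-2*t}], [t*e^{-2*t}, (2*t + 1)*e^{-2*t}]]

A has Jordan form J = [[-2, 1], [0, -2]] with A = PJP^{-1}, so e^{tA} = P e^{tJ} P^{-1}.

For a Jordan block J_k(λ), e^{tJ_k(λ)} = e^{λt} · (I + tN + t^2 N^2/2! + ... + t^{k-1} N^{k-1}/(k-1)!) where N is the nilpotent superdiagonal part.

Assembling the blocks and conjugating back gives the entries of e^{tA} as shown above.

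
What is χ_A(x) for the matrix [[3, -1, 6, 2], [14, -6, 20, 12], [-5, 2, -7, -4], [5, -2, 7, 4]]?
xI - A = [[x - 3, 1, -6, -2], [-14, x + 6, -20, -12], [5, -2, x + 7, 4], [-5, 2, -7, x - 4]].

Expanding det(xI - A) along the first row:
det(xI - A) = + (x - 3)·det([[x + 6, -20, -12], [-2, x + 7, 4], [2, -7, x - 4]]) - (1)·det([[-14, -20, -12], [5, x + 7, 4], [-5, -7, x - 4]]) + (-6)·det([[-14, x + 6, -12], [5, -2, 4], [-5, 2, x - 4]]) - (-2)·det([[-14, x + 6, -20], [5, -2, x + 7], [-5, 2, -7]]).

Evaluating gives χ_A(x) = x^4 + 6x^3 + 9x^2 + 4x = x(x + 1)^2(x + 4).

χ_A(x) = x(x + 1)^2(x + 4)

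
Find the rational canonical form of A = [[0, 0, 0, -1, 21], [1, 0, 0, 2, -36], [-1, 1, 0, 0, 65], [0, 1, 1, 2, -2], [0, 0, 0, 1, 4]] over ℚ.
The invariant factors of A (the non-unit diagonal entries of the Smith normal form of xI - A over ℚ[x]) are (x - 5)(x - 1)(x^3 + 3x - 5), each dividing the next. The characteristic polynomial is their product, (x - 5)(x - 1)(x^3 + 3x - 5).

The rational canonical form is the block-diagonal matrix of companion matrices C(f_i):
R = [[0, 0, 0, 0, 25], [1, 0, 0, 0, -45], [0, 1, 0, 0, 23], [0, 0, 1, 0, -8], [0, 0, 0, 1, 6]].

Note the characteristic polynomial does not split into linear factors over ℚ, so A has no Jordan form over ℚ; the rational canonical form exists over any field.

R = [[0, 0, 0, 0, 25], [1, 0, 0, 0, -45], [0, 1, 0, 0, 23], [0, 0, 1, 0, -8], [0, 0, 0, 1, 6]]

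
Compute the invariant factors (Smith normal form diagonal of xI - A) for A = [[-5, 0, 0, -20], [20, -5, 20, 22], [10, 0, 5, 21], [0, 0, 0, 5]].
The Jordan structure of A has elementary divisors (x + 5), (x + 5), (x - 5)^2. Arranging the block sizes at each eigenvalue in decreasing order and taking row products gives the invariant factors.

Invariant factors (smallest first, each dividing the next): x + 5, (x - 5)^2(x + 5).

Check: the last factor (x - 5)^2(x + 5) is the minimal polynomial, and the product (x - 5)^2(x + 5)^2 is the characteristic polynomial.

x + 5, (x - 5)^2(x + 5)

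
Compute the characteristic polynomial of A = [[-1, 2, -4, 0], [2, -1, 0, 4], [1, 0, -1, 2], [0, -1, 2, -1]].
χ_A(x) = (x + 1)^4

xI - A = [[x + 1, -2, 4, 0], [-2, x + 1, 0, -4], [-1, 0, x + 1, -2], [0, 1, -2, x + 1]].

Expanding det(xI - A) along the first row:
det(xI - A) = + (x + 1)·det([[x + 1, 0, -4], [0, x + 1, -2], [1, -2, x + 1]]) - (-2)·det([[-2, 0, -4], [-1, x + 1, -2], [0, -2, x + 1]]) + (4)·det([[-2, x + 1, -4], [-1, 0, -2], [0, 1, x + 1]]) - (0)·det([[-2, x + 1, 0], [-1, 0, x + 1], [0, 1, -2]]).

Evaluating gives χ_A(x) = x^4 + 4x^3 + 6x^2 + 4x + 1 = (x + 1)^4.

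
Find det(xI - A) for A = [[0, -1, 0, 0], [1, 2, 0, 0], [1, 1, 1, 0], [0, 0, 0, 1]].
χ_A(x) = (x - 1)^4

xI - A = [[x, 1, 0, 0], [-1, x - 2, 0, 0], [-1, -1, x - 1, 0], [0, 0, 0, x - 1]].

Expanding det(xI - A) along the first row:
det(xI - A) = + (x)·det([[x - 2, 0, 0], [-1, x - 1, 0], [0, 0, x - 1]]) - (1)·det([[-1, 0, 0], [-1, x - 1, 0], [0, 0, x - 1]]) + (0)·det([[-1, x - 2, 0], [-1, -1, 0], [0, 0, x - 1]]) - (0)·det([[-1, x - 2, 0], [-1, -1, x - 1], [0, 0, 0]]).

Evaluating gives χ_A(x) = x^4 - 4x^3 + 6x^2 - 4x + 1 = (x - 1)^4.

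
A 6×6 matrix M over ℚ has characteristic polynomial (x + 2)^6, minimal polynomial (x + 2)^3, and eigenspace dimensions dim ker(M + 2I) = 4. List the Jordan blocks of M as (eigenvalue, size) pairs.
Jordan blocks: (-2, 3), (-2, 1), (-2, 1), (-2, 1)

λ = -2: algebraic multiplicity 6 (exponent in χ_M), largest block size 3 (exponent in m_M), 4 blocks (geometric multiplicity). These force block sizes [3, 1, 1, 1].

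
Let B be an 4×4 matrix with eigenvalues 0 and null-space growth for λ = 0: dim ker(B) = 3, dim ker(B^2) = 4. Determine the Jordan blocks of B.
λ = 0: successive nullity increments [3, 1] count blocks of size ≥ k; block sizes are [2, 1, 1].

Jordan blocks: (0, 2), (0, 1), (0, 1)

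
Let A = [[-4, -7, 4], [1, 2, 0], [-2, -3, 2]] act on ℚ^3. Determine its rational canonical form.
The invariant factors of A (the non-unit diagonal entries of the Smith normal form of xI - A over ℚ[x]) are x^3 + 3x - 2, each dividing the next. The characteristic polynomial is their product, x^3 + 3x - 2.

The rational canonical form is the block-diagonal matrix of companion matrices C(f_i):
R = [[0, 0, 2], [1, 0, -3], [0, 1, 0]].

Note the characteristic polynomial does not split into linear factors over ℚ, so A has no Jordan form over ℚ; the rational canonical form exists over any field.

R = [[0, 0, 2], [1, 0, -3], [0, 1, 0]]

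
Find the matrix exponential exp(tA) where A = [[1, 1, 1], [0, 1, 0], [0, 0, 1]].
e^{tA} = [[e^{t}, t*e^{t}, t*e^{t}], [0, e^{t}, 0], [0, 0, e^{t}]]

A has Jordan form J = [[1, 1, 0], [0, 1, 0], [0, 0, 1]] with A = PJP^{-1}, so e^{tA} = P e^{tJ} P^{-1}.

For a Jordan block J_k(λ), e^{tJ_k(λ)} = e^{λt} · (I + tN + t^2 N^2/2! + ... + t^{k-1} N^{k-1}/(k-1)!) where N is the nilpotent superdiagonal part.

Assembling the blocks and conjugating back gives the entries of e^{tA} as shown above.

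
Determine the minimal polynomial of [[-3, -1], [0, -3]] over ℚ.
m_A(x) = (x + 3)^2

The characteristic polynomial factors as (x + 3)^2. The minimal polynomial is ∏(x - λ)^{k_λ} where k_λ is the size of the largest Jordan block at λ.

For λ = -3: rank(A + 3I) = 1, and the largest Jordan block has size 2 (the smallest k with rank((A + 3I)^k) = rank((A + 3I)^(k+1))).

So m_A(x) = (x + 3)^2.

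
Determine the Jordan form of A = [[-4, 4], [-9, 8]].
J = [[2, 1], [0, 2]]

The characteristic polynomial is det(xI - A) = (x - 2)^2, so the eigenvalues are 2 (algebraic multiplicity 2).

For λ = 2: rank(A - 2I) = 1, rank((A - 2I)^2) = 0. The eigenspace has dimension 2 - 1 = 1, so there is 1 Jordan block; the rank sequence gives block sizes [2].

Assembling the blocks gives the Jordan form J above.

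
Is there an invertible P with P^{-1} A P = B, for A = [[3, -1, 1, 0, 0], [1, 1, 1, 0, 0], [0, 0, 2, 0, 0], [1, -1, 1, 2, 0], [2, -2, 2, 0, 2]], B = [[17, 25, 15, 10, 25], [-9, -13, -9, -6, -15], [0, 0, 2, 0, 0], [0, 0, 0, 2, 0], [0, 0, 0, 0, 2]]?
Two matrices over a field are similar if and only if they have the same invariant factors.

Both A and B have characteristic polynomial (x - 2)^5 and minimal polynomial (x - 2)^2. Computing further, both have invariant factors x - 2, x - 2, x - 2, (x - 2)^2. Hence A and B are similar.

Yes.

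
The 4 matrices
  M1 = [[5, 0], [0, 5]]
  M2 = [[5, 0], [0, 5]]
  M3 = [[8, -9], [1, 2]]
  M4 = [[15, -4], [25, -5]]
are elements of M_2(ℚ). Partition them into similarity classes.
Characteristic polynomials: χ_{M1} = (x - 5)^2, χ_{M2} = (x - 5)^2, χ_{M3} = (x - 5)^2, χ_{M4} = (x - 5)^2.

{M1, M2}: invariant factors x - 5, x - 5.

{M3, M4}: invariant factors (x - 5)^2.

Matrices are similar if and only if their invariant-factor lists agree; the partition into similarity classes is {M1, M2}, {M3, M4}.

2 classes: {M1, M2}, {M3, M4}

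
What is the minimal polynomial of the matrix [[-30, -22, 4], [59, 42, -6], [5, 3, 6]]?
m_A(x) = (x - 6)^3

The characteristic polynomial factors as (x - 6)^3. The minimal polynomial is ∏(x - λ)^{k_λ} where k_λ is the size of the largest Jordan block at λ.

For λ = 6: rank(A - 6I) = 2, and the largest Jordan block has size 3 (the smallest k with rank((A - 6I)^k) = rank((A - 6I)^(k+1))).

So m_A(x) = (x - 6)^3.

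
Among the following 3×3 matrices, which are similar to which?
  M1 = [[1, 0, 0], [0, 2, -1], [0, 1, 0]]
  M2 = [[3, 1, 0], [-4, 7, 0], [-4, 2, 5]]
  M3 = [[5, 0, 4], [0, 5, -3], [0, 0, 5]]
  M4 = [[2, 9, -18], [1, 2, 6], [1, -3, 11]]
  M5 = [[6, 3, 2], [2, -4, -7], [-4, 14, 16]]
Characteristic polynomials: χ_{M1} = (x - 1)^3, χ_{M2} = (x - 5)^3, χ_{M3} = (x - 5)^3, χ_{M4} = (x - 5)^3, χ_{M5} = (x - 6)^3.

{M1}: invariant factors x - 1, (x - 1)^2.

{M2, M3, M4}: invariant factors x - 5, (x - 5)^2.

{M5}: invariant factors (x - 6)^3.

Matrices are similar if and only if their invariant-factor lists agree; the partition into similarity classes is {M1}, {M2, M3, M4}, {M5}.

3 classes: {M1}, {M2, M3, M4}, {M5}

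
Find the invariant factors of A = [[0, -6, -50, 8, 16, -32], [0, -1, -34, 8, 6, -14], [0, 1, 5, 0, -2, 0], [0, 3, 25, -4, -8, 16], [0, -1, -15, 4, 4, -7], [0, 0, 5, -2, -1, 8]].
The Jordan structure of A has elementary divisors x, x, (x - 3)^2, (x - 3)^2. Arranging the block sizes at each eigenvalue in decreasing order and taking row products gives the invariant factors.

Invariant factors (smallest first, each dividing the next): x(x - 3)^2, x(x - 3)^2.

Check: the last factor x(x - 3)^2 is the minimal polynomial, and the product x^2(x - 3)^4 is the characteristic polynomial.

x(x - 3)^2, x(x - 3)^2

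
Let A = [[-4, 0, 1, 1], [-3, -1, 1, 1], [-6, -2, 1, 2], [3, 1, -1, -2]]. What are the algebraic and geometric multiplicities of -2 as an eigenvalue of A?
algebraic multiplicity 2, geometric multiplicity 1

The characteristic polynomial is (x + 1)^2(x + 2)^2, so the factor x + 2 appears with exponent 2: the algebraic multiplicity is 2.

rank(A + 2I) = 3, so the eigenspace has dimension 4 - 3 = 1: the geometric multiplicity is 1.

Since 1 < 2, A is not diagonalizable.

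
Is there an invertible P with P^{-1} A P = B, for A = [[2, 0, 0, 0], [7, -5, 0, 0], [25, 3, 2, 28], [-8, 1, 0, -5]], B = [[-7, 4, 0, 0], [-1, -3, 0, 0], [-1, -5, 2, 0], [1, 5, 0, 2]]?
Two matrices over a field are similar if and only if they have the same invariant factors.

Both A and B have characteristic polynomial (x - 2)^2(x + 5)^2 and minimal polynomial (x - 2)(x + 5)^2. Computing further, both have invariant factors x - 2, (x - 2)(x + 5)^2. Hence A and B are similar.

Yes.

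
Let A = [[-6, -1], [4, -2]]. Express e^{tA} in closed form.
A has Jordan form J = [[-4, 1], [0, -4]] with A = PJP^{-1}, so e^{tA} = P e^{tJ} P^{-1}.

For a Jordan block J_k(λ), e^{tJ_k(λ)} = e^{λt} · (I + tN + t^2 N^2/2! + ... + t^{k-1} N^{k-1}/(k-1)!) where N is the nilpotent superdiagonal part.

Assembling the blocks and conjugating back gives the entries of e^{tA} as shown above.

e^{tA} = [[(1 - 2*t)*e^{-4*t}, -t*e^{-4*t}], [4*t*e^{-4*t}, (2*t + 1)*e^{-4*t}]]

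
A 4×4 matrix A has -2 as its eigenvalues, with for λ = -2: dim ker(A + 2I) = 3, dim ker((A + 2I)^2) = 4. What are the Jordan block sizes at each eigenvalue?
Jordan blocks: (-2, 2), (-2, 1), (-2, 1)

λ = -2: successive nullity increments [3, 1] count blocks of size ≥ k; block sizes are [2, 1, 1].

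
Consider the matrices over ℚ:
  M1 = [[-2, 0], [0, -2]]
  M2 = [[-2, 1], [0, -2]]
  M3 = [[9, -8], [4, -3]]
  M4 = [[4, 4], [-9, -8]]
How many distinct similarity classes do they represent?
Characteristic polynomials: χ_{M1} = (x + 2)^2, χ_{M2} = (x + 2)^2, χ_{M3} = (x - 5)(x - 1), χ_{M4} = (x + 2)^2.

{M1}: invariant factors x + 2, x + 2.

{M2, M4}: invariant factors (x + 2)^2.

{M3}: invariant factors (x - 5)(x - 1).

Matrices are similar if and only if their invariant-factor lists agree; the partition into similarity classes is {M1}, {M2, M4}, {M3}.

3 classes: {M1}, {M2, M4}, {M3}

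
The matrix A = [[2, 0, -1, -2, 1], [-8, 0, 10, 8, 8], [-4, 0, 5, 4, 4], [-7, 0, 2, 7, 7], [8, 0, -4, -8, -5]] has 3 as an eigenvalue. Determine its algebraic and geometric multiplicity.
algebraic multiplicity 3, geometric multiplicity 2

The characteristic polynomial is x^2(x - 3)^3, so the factor x - 3 appears with exponent 3: the algebraic multiplicity is 3.

rank(A - 3I) = 3, so the eigenspace has dimension 5 - 3 = 2: the geometric multiplicity is 2.

Since 2 < 3, A is not diagonalizable.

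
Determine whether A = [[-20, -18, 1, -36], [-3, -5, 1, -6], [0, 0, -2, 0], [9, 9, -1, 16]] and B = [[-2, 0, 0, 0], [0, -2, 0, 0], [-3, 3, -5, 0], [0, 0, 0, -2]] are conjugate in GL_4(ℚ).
No.

Both have characteristic polynomial (x + 2)^3(x + 5), but the minimal polynomial of A is (x + 2)^2(x + 5) while the minimal polynomial of B is (x + 2)(x + 5). The minimal polynomial is a similarity invariant, so A and B are not similar.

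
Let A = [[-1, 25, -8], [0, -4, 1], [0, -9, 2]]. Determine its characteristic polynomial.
χ_A(x) = (x + 1)^3

xI - A = [[x + 1, -25, 8], [0, x + 4, -1], [0, 9, x - 2]].

Expanding det(xI - A) along the first row:
det(xI - A) = + (x + 1)·det([[x + 4, -1], [9, x - 2]]) - (-25)·det([[0, -1], [0, x - 2]]) + (8)·det([[0, x + 4], [0, 9]]).

Evaluating gives χ_A(x) = x^3 + 3x^2 + 3x + 1 = (x + 1)^3.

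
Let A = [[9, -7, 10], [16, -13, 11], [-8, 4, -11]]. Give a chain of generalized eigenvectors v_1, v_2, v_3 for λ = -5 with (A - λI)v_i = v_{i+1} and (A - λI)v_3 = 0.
We seek v_1 ∈ ker((A + 5I)^3) \ ker((A + 5I)^2), then set v_{i+1} = (A + 5I) v_i.

One such chain is v_1 = [[-3, 1, 5]]^T, v_2 = [[1, -1, -2]]^T, v_3 = [[1, 2, 0]]^T. Check: (A + 5I) v_3 = [[0, 0, 0]]^T = 0.

v_1 = [[-3, 1, 5]]^T, v_2 = [[1, -1, -2]]^T, v_3 = [[1, 2, 0]]^T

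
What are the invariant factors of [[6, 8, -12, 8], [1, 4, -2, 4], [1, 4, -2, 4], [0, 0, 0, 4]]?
x - 4, x(x - 4)^2

The Jordan structure of A has elementary divisors x, (x - 4)^2, (x - 4). Arranging the block sizes at each eigenvalue in decreasing order and taking row products gives the invariant factors.

Invariant factors (smallest first, each dividing the next): x - 4, x(x - 4)^2.

Check: the last factor x(x - 4)^2 is the minimal polynomial, and the product x(x - 4)^3 is the characteristic polynomial.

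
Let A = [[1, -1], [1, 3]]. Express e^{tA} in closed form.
A has Jordan form J = [[2, 1], [0, 2]] with A = PJP^{-1}, so e^{tA} = P e^{tJ} P^{-1}.

For a Jordan block J_k(λ), e^{tJ_k(λ)} = e^{λt} · (I + tN + t^2 N^2/2! + ... + t^{k-1} N^{k-1}/(k-1)!) where N is the nilpotent superdiagonal part.

Assembling the blocks and conjugating back gives the entries of e^{tA} as shown above.

e^{tA} = [[(1 - t)*e^{2*t}, -t*e^{2*t}], [t*e^{2*t}, (t + 1)*e^{2*t}]]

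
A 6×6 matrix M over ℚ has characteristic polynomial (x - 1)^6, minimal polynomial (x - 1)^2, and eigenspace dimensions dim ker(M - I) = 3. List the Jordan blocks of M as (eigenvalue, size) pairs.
Jordan blocks: (1, 2), (1, 2), (1, 2)

λ = 1: algebraic multiplicity 6 (exponent in χ_M), largest block size 2 (exponent in m_M), 3 blocks (geometric multiplicity). These force block sizes [2, 2, 2].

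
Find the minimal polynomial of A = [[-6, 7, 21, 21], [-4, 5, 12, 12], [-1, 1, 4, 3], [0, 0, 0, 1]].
The characteristic polynomial factors as (x - 1)^4. The minimal polynomial is ∏(x - λ)^{k_λ} where k_λ is the size of the largest Jordan block at λ.

For λ = 1: rank(A - I) = 1, and the largest Jordan block has size 2 (the smallest k with rank((A - I)^k) = rank((A - I)^(k+1))).

So m_A(x) = (x - 1)^2.

m_A(x) = (x - 1)^2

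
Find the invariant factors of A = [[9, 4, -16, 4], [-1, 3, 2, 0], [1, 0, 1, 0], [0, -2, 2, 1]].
x - 3, (x - 5)(x - 3)^2

The Jordan structure of A has elementary divisors (x - 3)^2, (x - 3), (x - 5). Arranging the block sizes at each eigenvalue in decreasing order and taking row products gives the invariant factors.

Invariant factors (smallest first, each dividing the next): x - 3, (x - 5)(x - 3)^2.

Check: the last factor (x - 5)(x - 3)^2 is the minimal polynomial, and the product (x - 5)(x - 3)^3 is the characteristic polynomial.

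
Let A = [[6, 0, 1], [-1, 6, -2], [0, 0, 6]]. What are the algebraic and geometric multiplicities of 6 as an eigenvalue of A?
algebraic multiplicity 3, geometric multiplicity 1

The characteristic polynomial is (x - 6)^3, so the factor x - 6 appears with exponent 3: the algebraic multiplicity is 3.

rank(A - 6I) = 2, so the eigenspace has dimension 3 - 2 = 1: the geometric multiplicity is 1.

Since 1 < 3, A is not diagonalizable.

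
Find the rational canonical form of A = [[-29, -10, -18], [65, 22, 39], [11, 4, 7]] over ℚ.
The invariant factors of A (the non-unit diagonal entries of the Smith normal form of xI - A over ℚ[x]) are (x + 1)(x^2 - x + 6), each dividing the next. The characteristic polynomial is their product, (x + 1)(x^2 - x + 6).

The rational canonical form is the block-diagonal matrix of companion matrices C(f_i):
R = [[0, 0, -6], [1, 0, -5], [0, 1, 0]].

Note the characteristic polynomial does not split into linear factors over ℚ, so A has no Jordan form over ℚ; the rational canonical form exists over any field.

R = [[0, 0, -6], [1, 0, -5], [0, 1, 0]]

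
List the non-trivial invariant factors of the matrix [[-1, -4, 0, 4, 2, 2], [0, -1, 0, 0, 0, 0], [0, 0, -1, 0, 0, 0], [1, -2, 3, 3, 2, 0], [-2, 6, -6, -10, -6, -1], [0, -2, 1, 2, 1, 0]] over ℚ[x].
The Jordan structure of A has elementary divisors (x + 1)^3, (x + 1)^2, (x + 1). Arranging the block sizes at each eigenvalue in decreasing order and taking row products gives the invariant factors.

Invariant factors (smallest first, each dividing the next): x + 1, (x + 1)^2, (x + 1)^3.

Check: the last factor (x + 1)^3 is the minimal polynomial, and the product (x + 1)^6 is the characteristic polynomial.

x + 1, (x + 1)^2, (x + 1)^3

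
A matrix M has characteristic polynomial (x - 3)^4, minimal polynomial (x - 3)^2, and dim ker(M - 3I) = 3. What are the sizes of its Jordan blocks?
λ = 3: algebraic multiplicity 4 (exponent in χ_M), largest block size 2 (exponent in m_M), 3 blocks (geometric multiplicity). These force block sizes [2, 1, 1].

Jordan blocks: (3, 2), (3, 1), (3, 1)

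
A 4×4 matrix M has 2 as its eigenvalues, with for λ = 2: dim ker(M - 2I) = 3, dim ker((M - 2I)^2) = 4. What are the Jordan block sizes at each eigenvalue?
λ = 2: successive nullity increments [3, 1] count blocks of size ≥ k; block sizes are [2, 1, 1].

Jordan blocks: (2, 2), (2, 1), (2, 1)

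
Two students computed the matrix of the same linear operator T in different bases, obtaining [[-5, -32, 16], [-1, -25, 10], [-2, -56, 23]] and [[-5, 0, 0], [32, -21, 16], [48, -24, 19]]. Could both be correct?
No.

Both have characteristic polynomial (x - 3)(x + 5)^2, but the minimal polynomial of A is (x - 3)(x + 5)^2 while the minimal polynomial of B is (x - 3)(x + 5). The minimal polynomial is a similarity invariant, so A and B are not similar.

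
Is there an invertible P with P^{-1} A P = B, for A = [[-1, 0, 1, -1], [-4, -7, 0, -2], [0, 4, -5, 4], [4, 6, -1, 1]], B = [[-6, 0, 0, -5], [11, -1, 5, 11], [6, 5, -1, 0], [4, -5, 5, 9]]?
No.

trace(A) = -12 but trace(B) = 1. The trace is a similarity invariant, so A and B are not similar.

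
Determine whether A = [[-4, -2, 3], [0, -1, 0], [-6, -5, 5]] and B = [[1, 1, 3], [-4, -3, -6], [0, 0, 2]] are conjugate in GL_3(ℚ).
Two matrices over a field are similar if and only if they have the same invariant factors.

Both A and B have characteristic polynomial (x - 2)(x + 1)^2 and minimal polynomial (x - 2)(x + 1)^2. Computing further, both have invariant factors (x - 2)(x + 1)^2. Hence A and B are similar.

Yes.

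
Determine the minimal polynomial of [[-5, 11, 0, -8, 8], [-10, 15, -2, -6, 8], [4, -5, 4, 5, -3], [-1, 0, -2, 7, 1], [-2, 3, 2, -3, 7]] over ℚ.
m_A(x) = (x - 6)^2(x - 5)^2

The characteristic polynomial factors as (x - 6)^3(x - 5)^2. The minimal polynomial is ∏(x - λ)^{k_λ} where k_λ is the size of the largest Jordan block at λ.

For λ = 5: rank(A - 5I) = 4, and the largest Jordan block has size 2 (the smallest k with rank((A - 5I)^k) = rank((A - 5I)^(k+1))).
For λ = 6: rank(A - 6I) = 3, and the largest Jordan block has size 2 (the smallest k with rank((A - 6I)^k) = rank((A - 6I)^(k+1))).

So m_A(x) = (x - 6)^2(x - 5)^2.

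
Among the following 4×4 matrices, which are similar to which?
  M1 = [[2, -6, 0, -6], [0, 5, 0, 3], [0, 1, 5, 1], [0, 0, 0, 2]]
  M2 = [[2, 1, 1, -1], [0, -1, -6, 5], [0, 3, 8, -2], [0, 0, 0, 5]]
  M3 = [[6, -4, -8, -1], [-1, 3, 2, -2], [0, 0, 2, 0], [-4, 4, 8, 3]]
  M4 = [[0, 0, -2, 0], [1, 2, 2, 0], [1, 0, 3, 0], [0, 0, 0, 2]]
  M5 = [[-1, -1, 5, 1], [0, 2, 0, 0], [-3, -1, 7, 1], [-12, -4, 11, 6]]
3 classes: {M1, M3, M5}, {M2}, {M4}

Characteristic polynomials: χ_{M1} = (x - 5)^2(x - 2)^2, χ_{M2} = (x - 5)^2(x - 2)^2, χ_{M3} = (x - 5)^2(x - 2)^2, χ_{M4} = (x - 2)^3(x - 1), χ_{M5} = (x - 5)^2(x - 2)^2.

{M1, M3, M5}: invariant factors x - 2, (x - 5)^2(x - 2).

{M2}: invariant factors (x - 5)^2(x - 2)^2.

{M4}: invariant factors x - 2, (x - 2)^2(x - 1).

Matrices are similar if and only if their invariant-factor lists agree; the partition into similarity classes is {M1, M3, M5}, {M2}, {M4}.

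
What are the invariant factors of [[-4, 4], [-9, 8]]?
(x - 2)^2

The Jordan structure of A has elementary divisors (x - 2)^2. Arranging the block sizes at each eigenvalue in decreasing order and taking row products gives the invariant factors.

Invariant factors (smallest first, each dividing the next): (x - 2)^2.

Check: the last factor (x - 2)^2 is the minimal polynomial, and the product (x - 2)^2 is the characteristic polynomial.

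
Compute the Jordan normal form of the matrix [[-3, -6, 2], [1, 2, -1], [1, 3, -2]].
J = [[-1, 1, 0], [0, -1, 0], [0, 0, -1]]

The characteristic polynomial is det(xI - A) = (x + 1)^3, so the eigenvalues are -1 (algebraic multiplicity 3).

For λ = -1: rank(A + I) = 1, rank((A + I)^2) = 0. The eigenspace has dimension 3 - 1 = 2, so there are 2 Jordan blocks; the rank sequence gives block sizes [2, 1].

Assembling the blocks gives the Jordan form J above.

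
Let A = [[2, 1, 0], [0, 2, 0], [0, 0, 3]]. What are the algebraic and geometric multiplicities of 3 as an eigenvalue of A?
algebraic multiplicity 1, geometric multiplicity 1

The characteristic polynomial is (x - 3)(x - 2)^2, so the factor x - 3 appears with exponent 1: the algebraic multiplicity is 1.

rank(A - 3I) = 2, so the eigenspace has dimension 3 - 2 = 1: the geometric multiplicity is 1.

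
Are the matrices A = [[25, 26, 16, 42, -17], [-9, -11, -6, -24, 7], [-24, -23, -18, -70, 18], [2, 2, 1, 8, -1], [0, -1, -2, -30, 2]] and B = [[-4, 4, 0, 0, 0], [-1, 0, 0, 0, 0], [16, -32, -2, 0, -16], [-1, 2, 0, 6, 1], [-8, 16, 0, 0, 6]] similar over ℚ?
No.

Both have characteristic polynomial (x - 6)^2(x + 2)^3, but the minimal polynomial of A is (x - 6)^2(x + 2)^3 while the minimal polynomial of B is (x - 6)^2(x + 2)^2. The minimal polynomial is a similarity invariant, so A and B are not similar.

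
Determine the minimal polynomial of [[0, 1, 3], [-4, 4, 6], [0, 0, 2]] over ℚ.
The characteristic polynomial factors as (x - 2)^3. The minimal polynomial is ∏(x - λ)^{k_λ} where k_λ is the size of the largest Jordan block at λ.

For λ = 2: rank(A - 2I) = 1, and the largest Jordan block has size 2 (the smallest k with rank((A - 2I)^k) = rank((A - 2I)^(k+1))).

So m_A(x) = (x - 2)^2.

m_A(x) = (x - 2)^2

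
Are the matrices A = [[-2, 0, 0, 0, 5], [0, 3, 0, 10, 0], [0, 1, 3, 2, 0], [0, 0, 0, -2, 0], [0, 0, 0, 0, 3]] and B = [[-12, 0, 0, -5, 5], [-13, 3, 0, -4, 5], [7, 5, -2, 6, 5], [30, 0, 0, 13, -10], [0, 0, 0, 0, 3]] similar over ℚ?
Two matrices over a field are similar if and only if they have the same invariant factors.

Both A and B have characteristic polynomial (x - 3)^3(x + 2)^2 and minimal polynomial (x - 3)^2(x + 2). Computing further, both have invariant factors (x - 3)(x + 2), (x - 3)^2(x + 2). Hence A and B are similar.

Yes.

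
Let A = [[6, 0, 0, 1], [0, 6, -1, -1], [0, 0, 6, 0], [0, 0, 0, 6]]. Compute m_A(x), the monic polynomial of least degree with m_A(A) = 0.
m_A(x) = (x - 6)^2

The characteristic polynomial factors as (x - 6)^4. The minimal polynomial is ∏(x - λ)^{k_λ} where k_λ is the size of the largest Jordan block at λ.

For λ = 6: rank(A - 6I) = 2, and the largest Jordan block has size 2 (the smallest k with rank((A - 6I)^k) = rank((A - 6I)^(k+1))).

So m_A(x) = (x - 6)^2.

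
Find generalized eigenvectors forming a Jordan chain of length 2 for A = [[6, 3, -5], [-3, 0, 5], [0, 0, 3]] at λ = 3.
We seek v_1 ∈ ker((A - 3I)^2) \ ker(A - 3I), then set v_{i+1} = (A - 3I) v_i.

One such chain is v_1 = [[1, 1, 1]]^T, v_2 = [[1, -1, 0]]^T. Check: (A - 3I) v_2 = [[0, 0, 0]]^T = 0.

v_1 = [[1, 1, 1]]^T, v_2 = [[1, -1, 0]]^T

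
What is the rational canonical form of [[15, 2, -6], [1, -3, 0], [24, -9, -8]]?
R = [[0, 0, -2], [1, 0, -1], [0, 1, 4]]

The invariant factors of A (the non-unit diagonal entries of the Smith normal form of xI - A over ℚ[x]) are (x - 1)(x^2 - 3x - 2), each dividing the next. The characteristic polynomial is their product, (x - 1)(x^2 - 3x - 2).

The rational canonical form is the block-diagonal matrix of companion matrices C(f_i):
R = [[0, 0, -2], [1, 0, -1], [0, 1, 4]].

Note the characteristic polynomial does not split into linear factors over ℚ, so A has no Jordan form over ℚ; the rational canonical form exists over any field.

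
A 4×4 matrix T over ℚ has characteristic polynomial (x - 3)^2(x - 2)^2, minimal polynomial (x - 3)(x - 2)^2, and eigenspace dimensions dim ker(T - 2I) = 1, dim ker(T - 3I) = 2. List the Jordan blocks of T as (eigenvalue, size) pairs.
Jordan blocks: (2, 2), (3, 1), (3, 1)

λ = 2: algebraic multiplicity 2 (exponent in χ_T), largest block size 2 (exponent in m_T), 1 block (geometric multiplicity). This forces block sizes [2].
λ = 3: algebraic multiplicity 2 (exponent in χ_T), largest block size 1 (exponent in m_T), 2 blocks (geometric multiplicity). These force block sizes [1, 1].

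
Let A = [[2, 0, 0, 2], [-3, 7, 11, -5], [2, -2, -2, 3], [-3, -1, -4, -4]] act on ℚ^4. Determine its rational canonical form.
R = [[0, 0, 0, 6], [1, 0, 0, -1], [0, 1, 0, -3], [0, 0, 1, 3]]

The invariant factors of A (the non-unit diagonal entries of the Smith normal form of xI - A over ℚ[x]) are (x - 2)(x + 1)(x^2 - 2x + 3), each dividing the next. The characteristic polynomial is their product, (x - 2)(x + 1)(x^2 - 2x + 3).

The rational canonical form is the block-diagonal matrix of companion matrices C(f_i):
R = [[0, 0, 0, 6], [1, 0, 0, -1], [0, 1, 0, -3], [0, 0, 1, 3]].

Note the characteristic polynomial does not split into linear factors over ℚ, so A has no Jordan form over ℚ; the rational canonical form exists over any field.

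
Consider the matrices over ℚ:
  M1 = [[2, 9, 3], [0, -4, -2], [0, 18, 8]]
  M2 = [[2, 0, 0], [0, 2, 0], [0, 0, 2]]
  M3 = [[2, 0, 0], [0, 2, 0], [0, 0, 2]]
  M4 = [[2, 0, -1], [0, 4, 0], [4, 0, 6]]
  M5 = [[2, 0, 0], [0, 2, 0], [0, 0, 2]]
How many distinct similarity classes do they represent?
Characteristic polynomials: χ_{M1} = (x - 2)^3, χ_{M2} = (x - 2)^3, χ_{M3} = (x - 2)^3, χ_{M4} = (x - 4)^3, χ_{M5} = (x - 2)^3.

{M1}: invariant factors x - 2, (x - 2)^2.

{M2, M3, M5}: invariant factors x - 2, x - 2, x - 2.

{M4}: invariant factors x - 4, (x - 4)^2.

Matrices are similar if and only if their invariant-factor lists agree; the partition into similarity classes is {M1}, {M2, M3, M5}, {M4}.

3 classes: {M1}, {M2, M3, M5}, {M4}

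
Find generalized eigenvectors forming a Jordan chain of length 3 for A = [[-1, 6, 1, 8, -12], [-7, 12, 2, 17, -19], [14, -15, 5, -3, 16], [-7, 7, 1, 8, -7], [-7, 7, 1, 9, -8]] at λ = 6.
We seek v_1 ∈ ker((A - 6I)^3) \ ker((A - 6I)^2), then set v_{i+1} = (A - 6I) v_i.

One such chain is v_1 = [[0, 0, 1, 0, 0]]^T, v_2 = [[1, 2, -1, 1, 1]]^T, v_3 = [[0, 1, -2, 1, 1]]^T. Check: (A - 6I) v_3 = [[0, 0, 0, 0, 0]]^T = 0.

v_1 = [[0, 0, 1, 0, 0]]^T, v_2 = [[1, 2, -1, 1, 1]]^T, v_3 = [[0, 1, -2, 1, 1]]^T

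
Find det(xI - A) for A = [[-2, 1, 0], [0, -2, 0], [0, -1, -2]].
xI - A = [[x + 2, -1, 0], [0, x + 2, 0], [0, 1, x + 2]].

Expanding det(xI - A) along the first row:
det(xI - A) = + (x + 2)·det([[x + 2, 0], [1, x + 2]]) - (-1)·det([[0, 0], [0, x + 2]]) + (0)·det([[0, x + 2], [0, 1]]).

Evaluating gives χ_A(x) = x^3 + 6x^2 + 12x + 8 = (x + 2)^3.

χ_A(x) = (x + 2)^3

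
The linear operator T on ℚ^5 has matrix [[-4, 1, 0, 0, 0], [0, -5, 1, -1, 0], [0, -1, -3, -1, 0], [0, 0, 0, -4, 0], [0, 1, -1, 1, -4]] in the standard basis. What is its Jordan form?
The characteristic polynomial is det(xI - A) = (x + 4)^5, so the eigenvalues are -4 (algebraic multiplicity 5).

For λ = -4: rank(A + 4I) = 2, rank((A + 4I)^2) = 1, rank((A + 4I)^3) = 0. The eigenspace has dimension 5 - 2 = 3, so there are 3 Jordan blocks; the rank sequence gives block sizes [3, 1, 1].

Assembling the blocks gives the Jordan form J above.

J = [[-4, 1, 0, 0, 0], [0, -4, 1, 0, 0], [0, 0, -4, 0, 0], [0, 0, 0, -4, 0], [0, 0, 0, 0, -4]]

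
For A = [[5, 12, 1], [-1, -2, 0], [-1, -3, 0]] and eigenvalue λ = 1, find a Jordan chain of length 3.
We seek v_1 ∈ ker((A - I)^3) \ ker((A - I)^2), then set v_{i+1} = (A - I) v_i.

One such chain is v_1 = [[-6, 2, 1]]^T, v_2 = [[1, 0, -1]]^T, v_3 = [[3, -1, 0]]^T. Check: (A - I) v_3 = [[0, 0, 0]]^T = 0.

v_1 = [[-6, 2, 1]]^T, v_2 = [[1, 0, -1]]^T, v_3 = [[3, -1, 0]]^T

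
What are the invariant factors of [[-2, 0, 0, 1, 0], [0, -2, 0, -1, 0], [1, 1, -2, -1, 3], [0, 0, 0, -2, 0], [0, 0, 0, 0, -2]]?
The Jordan structure of A has elementary divisors (x + 2)^2, (x + 2)^2, (x + 2). Arranging the block sizes at each eigenvalue in decreasing order and taking row products gives the invariant factors.

Invariant factors (smallest first, each dividing the next): x + 2, (x + 2)^2, (x + 2)^2.

Check: the last factor (x + 2)^2 is the minimal polynomial, and the product (x + 2)^5 is the characteristic polynomial.

x + 2, (x + 2)^2, (x + 2)^2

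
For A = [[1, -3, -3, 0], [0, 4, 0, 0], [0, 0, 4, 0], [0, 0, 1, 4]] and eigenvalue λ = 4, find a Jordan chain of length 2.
We seek v_1 ∈ ker((A - 4I)^2) \ ker(A - 4I), then set v_{i+1} = (A - 4I) v_i.

One such chain is v_1 = [[-1, 0, 1, -2]]^T, v_2 = [[0, 0, 0, 1]]^T. Check: (A - 4I) v_2 = [[0, 0, 0, 0]]^T = 0.

v_1 = [[-1, 0, 1, -2]]^T, v_2 = [[0, 0, 0, 1]]^T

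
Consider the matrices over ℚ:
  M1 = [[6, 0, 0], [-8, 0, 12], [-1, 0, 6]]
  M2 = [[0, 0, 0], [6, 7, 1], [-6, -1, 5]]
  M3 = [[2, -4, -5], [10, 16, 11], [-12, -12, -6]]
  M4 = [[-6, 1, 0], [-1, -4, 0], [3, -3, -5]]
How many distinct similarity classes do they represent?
Characteristic polynomials: χ_{M1} = x(x - 6)^2, χ_{M2} = x(x - 6)^2, χ_{M3} = x(x - 6)^2, χ_{M4} = (x + 5)^3.

{M1, M2, M3}: invariant factors x(x - 6)^2.

{M4}: invariant factors x + 5, (x + 5)^2.

Matrices are similar if and only if their invariant-factor lists agree; the partition into similarity classes is {M1, M2, M3}, {M4}.

2 classes: {M1, M2, M3}, {M4}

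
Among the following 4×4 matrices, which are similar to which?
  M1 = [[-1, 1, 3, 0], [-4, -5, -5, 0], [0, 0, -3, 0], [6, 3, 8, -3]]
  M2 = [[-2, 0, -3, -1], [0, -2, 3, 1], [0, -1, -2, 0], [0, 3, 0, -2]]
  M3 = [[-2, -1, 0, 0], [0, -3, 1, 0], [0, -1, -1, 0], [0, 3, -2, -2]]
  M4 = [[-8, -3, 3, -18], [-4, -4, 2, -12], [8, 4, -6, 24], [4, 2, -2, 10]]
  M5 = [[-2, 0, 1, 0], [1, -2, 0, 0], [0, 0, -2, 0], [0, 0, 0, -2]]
3 classes: {M1}, {M2, M3, M5}, {M4}

Characteristic polynomials: χ_{M1} = (x + 3)^4, χ_{M2} = (x + 2)^4, χ_{M3} = (x + 2)^4, χ_{M4} = (x + 2)^4, χ_{M5} = (x + 2)^4.

{M1}: invariant factors x + 3, (x + 3)^3.

{M2, M3, M5}: invariant factors x + 2, (x + 2)^3.

{M4}: invariant factors x + 2, x + 2, (x + 2)^2.

Matrices are similar if and only if their invariant-factor lists agree; the partition into similarity classes is {M1}, {M2, M3, M5}, {M4}.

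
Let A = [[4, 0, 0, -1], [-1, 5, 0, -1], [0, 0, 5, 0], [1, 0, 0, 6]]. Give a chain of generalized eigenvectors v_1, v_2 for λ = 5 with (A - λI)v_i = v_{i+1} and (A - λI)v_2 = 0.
v_1 = [[0, 0, 0, -1]]^T, v_2 = [[1, 1, 0, -1]]^T

We seek v_1 ∈ ker((A - 5I)^2) \ ker(A - 5I), then set v_{i+1} = (A - 5I) v_i.

One such chain is v_1 = [[0, 0, 0, -1]]^T, v_2 = [[1, 1, 0, -1]]^T. Check: (A - 5I) v_2 = [[0, 0, 0, 0]]^T = 0.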